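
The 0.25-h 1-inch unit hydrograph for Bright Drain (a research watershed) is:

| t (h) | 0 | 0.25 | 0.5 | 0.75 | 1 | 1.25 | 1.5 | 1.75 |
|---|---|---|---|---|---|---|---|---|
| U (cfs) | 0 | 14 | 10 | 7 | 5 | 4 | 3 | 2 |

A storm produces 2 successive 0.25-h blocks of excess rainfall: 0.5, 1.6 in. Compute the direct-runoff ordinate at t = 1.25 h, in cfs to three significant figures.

By discrete convolution, Q_j = Σ (P_i / 1 in) · U_{j−i}.
At t = 1.25 h (j=5): Q = (0.5/1)·4 + (1.6/1)·5 = 10.0 cfs.

Q ≈ 10.0 cfs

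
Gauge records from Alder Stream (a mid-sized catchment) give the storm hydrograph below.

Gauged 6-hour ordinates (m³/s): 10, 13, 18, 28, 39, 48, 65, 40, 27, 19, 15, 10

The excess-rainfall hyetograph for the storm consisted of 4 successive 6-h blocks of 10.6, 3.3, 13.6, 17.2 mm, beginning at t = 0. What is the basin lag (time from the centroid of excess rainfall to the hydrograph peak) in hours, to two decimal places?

t_L ≈ 21.98 h

Centroid of excess rainfall: t_c = Σ P_i·t̄_i / ΣP_i = 14.0201 h (block centres at 3, 9, 15, 21 h).
Hydrograph peak occurs at t = 36 h, so basin lag t_L = 36 − 14.0201 = 21.98 h.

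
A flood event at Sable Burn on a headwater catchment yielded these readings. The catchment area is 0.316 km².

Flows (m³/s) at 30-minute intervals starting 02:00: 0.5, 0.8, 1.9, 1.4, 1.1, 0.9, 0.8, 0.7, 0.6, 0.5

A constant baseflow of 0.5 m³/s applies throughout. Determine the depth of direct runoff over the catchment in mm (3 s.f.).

d ≈ 23.9 mm

Direct runoff: 0.0, 0.3, 1.4, 0.9, 0.6, 0.4, 0.3, 0.2, 0.1, 0.0 m³/s; ΣQ_DR = 4.200 m³/s.
V = ΣQ_DR · Δt = 4.200 × 1800 s = 7560 m³.
Over A = 0.316 km², depth = V / A = 23.9 mm.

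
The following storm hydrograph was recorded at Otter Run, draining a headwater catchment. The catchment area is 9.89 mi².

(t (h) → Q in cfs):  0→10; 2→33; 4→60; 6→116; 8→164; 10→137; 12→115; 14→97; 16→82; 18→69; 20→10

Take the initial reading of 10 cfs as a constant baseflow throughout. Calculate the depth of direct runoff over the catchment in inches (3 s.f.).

Direct runoff: 0.0, 23.0, 50.0, 106.0, 154.0, 127.0, 105.0, 87.0, 72.0, 59.0, 0.0 cfs; ΣQ_DR = 783.0 cfs.
V = ΣQ_DR · Δt = 783.0 × 7200 s = 5.638 × 10^6 ft³.
Over A = 9.89 mi², depth = V / A = 0.245 in.

d ≈ 0.245 in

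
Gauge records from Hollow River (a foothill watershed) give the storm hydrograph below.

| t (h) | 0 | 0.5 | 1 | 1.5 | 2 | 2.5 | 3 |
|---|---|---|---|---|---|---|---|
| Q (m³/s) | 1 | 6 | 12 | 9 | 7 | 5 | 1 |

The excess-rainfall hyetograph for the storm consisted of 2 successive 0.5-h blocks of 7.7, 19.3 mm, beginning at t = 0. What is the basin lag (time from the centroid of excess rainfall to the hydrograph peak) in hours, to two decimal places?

t_L ≈ 0.39 h

Centroid of excess rainfall: t_c = Σ P_i·t̄_i / ΣP_i = 0.6074 h (block centres at 0.25, 0.75 h).
Hydrograph peak occurs at t = 1 h, so basin lag t_L = 1 − 0.6074 = 0.39 h.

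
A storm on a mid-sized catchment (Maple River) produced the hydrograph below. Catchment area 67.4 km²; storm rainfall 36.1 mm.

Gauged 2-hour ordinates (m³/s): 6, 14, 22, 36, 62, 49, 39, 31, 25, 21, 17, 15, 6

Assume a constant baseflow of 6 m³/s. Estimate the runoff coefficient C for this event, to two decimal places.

ΣQ_DR = 265.0 m³/s; V = ΣQ_DR·Δt = 1.908 × 10^6 m³.
Runoff depth d = V / A = 28.31 mm.
C = d / P = 28.31 / 36.1 = 0.78.

C ≈ 0.78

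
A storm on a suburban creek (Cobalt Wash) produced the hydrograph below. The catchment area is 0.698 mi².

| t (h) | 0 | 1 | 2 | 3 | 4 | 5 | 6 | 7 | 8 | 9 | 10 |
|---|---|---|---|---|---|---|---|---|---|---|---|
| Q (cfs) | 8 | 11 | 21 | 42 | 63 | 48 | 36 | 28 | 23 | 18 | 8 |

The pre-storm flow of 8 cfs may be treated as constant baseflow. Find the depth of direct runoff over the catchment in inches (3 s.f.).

Direct runoff: 0.0, 3.0, 13.0, 34.0, 55.0, 40.0, 28.0, 20.0, 15.0, 10.0, 0.0 cfs; ΣQ_DR = 218.0 cfs.
V = ΣQ_DR · Δt = 218.0 × 3600 s = 7.848 × 10^5 ft³.
Over A = 0.698 mi², depth = V / A = 0.484 in.

d ≈ 0.484 in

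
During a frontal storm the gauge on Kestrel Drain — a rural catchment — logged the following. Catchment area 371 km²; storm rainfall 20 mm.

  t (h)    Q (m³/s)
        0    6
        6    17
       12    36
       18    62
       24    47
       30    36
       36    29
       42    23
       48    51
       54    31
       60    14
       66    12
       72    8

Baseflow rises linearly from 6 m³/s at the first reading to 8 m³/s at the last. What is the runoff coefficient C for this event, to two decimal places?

C ≈ 0.82

ΣQ_DR = 281.0 m³/s; V = ΣQ_DR·Δt = 6.070 × 10^6 m³.
Runoff depth d = V / A = 16.36 mm.
C = d / P = 16.36 / 20 = 0.82.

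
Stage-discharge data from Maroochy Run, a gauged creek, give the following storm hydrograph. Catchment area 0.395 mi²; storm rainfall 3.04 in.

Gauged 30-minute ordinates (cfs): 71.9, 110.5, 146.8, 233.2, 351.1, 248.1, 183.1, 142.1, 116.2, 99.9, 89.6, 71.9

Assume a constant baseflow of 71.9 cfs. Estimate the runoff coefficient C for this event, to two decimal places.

C ≈ 0.65

ΣQ_DR = 1002 cfs; V = ΣQ_DR·Δt = 1.803 × 10^6 ft³.
Runoff depth d = V / A = 1.965 in.
C = d / P = 1.965 / 3.04 = 0.65.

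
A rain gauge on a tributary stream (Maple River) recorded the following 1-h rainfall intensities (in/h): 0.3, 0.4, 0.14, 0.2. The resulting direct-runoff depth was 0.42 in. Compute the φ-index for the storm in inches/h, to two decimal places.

φ ≈ 0.16 in/h

Only the 3 blocks with intensity above φ contribute runoff: 0.3, 0.4, 0.2 in/h.
Σ(I−φ)·Δt = d  ⇒  (0.3+0.4+0.2 − 3φ)·1 = 0.42
φ = (0.9000 − 0.42/1) / 3 = 0.16 in/h.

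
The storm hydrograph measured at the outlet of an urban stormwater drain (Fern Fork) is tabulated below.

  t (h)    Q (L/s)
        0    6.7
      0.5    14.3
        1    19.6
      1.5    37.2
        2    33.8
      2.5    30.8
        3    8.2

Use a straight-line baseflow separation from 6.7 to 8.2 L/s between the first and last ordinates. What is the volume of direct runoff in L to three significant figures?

V ≈ 1.77 × 10^5 L

Direct-runoff ordinates (Q − Q_b): 0.00, 7.35, 12.40, 29.75, 26.10, 22.85, 0.00 L/s.
ΣQ_DR = 98.45 L/s.
With Δt = 0.5 h = 1800 s, V = ΣQ_DR · Δt = 98.45 × 1800 = 1.77 × 10^5 L.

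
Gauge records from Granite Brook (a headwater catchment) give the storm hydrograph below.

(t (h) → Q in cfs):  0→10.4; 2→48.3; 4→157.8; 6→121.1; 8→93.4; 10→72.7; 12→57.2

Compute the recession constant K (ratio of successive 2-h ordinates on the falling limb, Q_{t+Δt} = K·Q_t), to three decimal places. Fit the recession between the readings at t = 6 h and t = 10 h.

K ≈ 0.775

Using the recession-limb readings at t = 6 h and t = 10 h: Q falls from 121.1 to 72.7 cfs over 2 intervals.
K = (Q₂/Q₁)^(1/2) = (72.7/121.1)^(1/2) = 0.775.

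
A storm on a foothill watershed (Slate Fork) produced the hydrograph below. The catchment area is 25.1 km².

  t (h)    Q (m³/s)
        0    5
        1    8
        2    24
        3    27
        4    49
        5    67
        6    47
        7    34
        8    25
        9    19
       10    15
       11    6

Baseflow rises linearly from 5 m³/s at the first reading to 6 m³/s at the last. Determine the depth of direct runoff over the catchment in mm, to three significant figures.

d ≈ 37.3 mm

Direct runoff: 0.00, 2.91, 18.82, 21.73, 43.64, 61.55, 41.45, 28.36, 19.27, 13.18, 9.09, 0.00 m³/s; ΣQ_DR = 260.0 m³/s.
V = ΣQ_DR · Δt = 260.0 × 3600 s = 9.360 × 10^5 m³.
Over A = 25.1 km², depth = V / A = 37.3 mm.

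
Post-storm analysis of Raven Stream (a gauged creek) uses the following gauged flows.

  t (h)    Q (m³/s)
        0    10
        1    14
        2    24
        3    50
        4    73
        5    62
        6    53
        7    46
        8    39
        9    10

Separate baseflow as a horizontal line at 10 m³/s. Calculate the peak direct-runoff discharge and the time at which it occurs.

Subtracting baseflow gives direct-runoff ordinates: 0.0, 4.0, 14.0, 40.0, 63.0, 52.0, 43.0, 36.0, 29.0, 0.0 m³/s.
The maximum is 63.0 m³/s, occurring at the reading for t = 4 h.

Q_p = 63.0 m³/s at t = 4 h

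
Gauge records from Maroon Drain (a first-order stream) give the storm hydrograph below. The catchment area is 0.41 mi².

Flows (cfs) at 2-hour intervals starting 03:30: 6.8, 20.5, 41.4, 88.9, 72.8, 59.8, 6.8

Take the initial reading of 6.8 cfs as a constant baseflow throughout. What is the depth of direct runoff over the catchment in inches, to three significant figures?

d ≈ 1.89 in

Direct runoff: 0.0, 13.7, 34.6, 82.1, 66.0, 53.0, 0.0 cfs; ΣQ_DR = 249.4 cfs.
V = ΣQ_DR · Δt = 249.4 × 7200 s = 1.796 × 10^6 ft³.
Over A = 0.41 mi², depth = V / A = 1.89 in.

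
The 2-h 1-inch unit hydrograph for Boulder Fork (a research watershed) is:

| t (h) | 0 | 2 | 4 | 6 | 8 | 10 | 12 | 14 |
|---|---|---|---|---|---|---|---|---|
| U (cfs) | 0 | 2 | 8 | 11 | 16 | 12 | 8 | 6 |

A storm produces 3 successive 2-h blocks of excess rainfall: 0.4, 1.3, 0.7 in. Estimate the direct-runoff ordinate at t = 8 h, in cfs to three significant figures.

Q ≈ 26.3 cfs

By discrete convolution, Q_j = Σ (P_i / 1 in) · U_{j−i}.
At t = 8 h (j=4): Q = (0.4/1)·16 + (1.3/1)·11 + (0.7/1)·8 = 26.3 cfs.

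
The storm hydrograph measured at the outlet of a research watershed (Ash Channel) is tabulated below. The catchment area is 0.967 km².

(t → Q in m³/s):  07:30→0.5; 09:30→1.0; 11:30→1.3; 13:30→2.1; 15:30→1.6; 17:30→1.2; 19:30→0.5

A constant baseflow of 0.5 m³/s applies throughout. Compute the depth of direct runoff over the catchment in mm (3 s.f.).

Direct runoff: 0.0, 0.5, 0.8, 1.6, 1.1, 0.7, 0.0 m³/s; ΣQ_DR = 4.700 m³/s.
V = ΣQ_DR · Δt = 4.700 × 7200 s = 33840 m³.
Over A = 0.967 km², depth = V / A = 35.0 mm.

d ≈ 35.0 mm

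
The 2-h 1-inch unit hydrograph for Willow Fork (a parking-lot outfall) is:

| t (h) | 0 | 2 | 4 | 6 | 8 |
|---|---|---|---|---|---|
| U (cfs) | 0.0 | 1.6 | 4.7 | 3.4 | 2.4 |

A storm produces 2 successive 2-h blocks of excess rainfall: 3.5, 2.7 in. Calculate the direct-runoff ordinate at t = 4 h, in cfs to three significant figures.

By discrete convolution, Q_j = Σ (P_i / 1 in) · U_{j−i}.
At t = 4 h (j=2): Q = (3.5/1)·4.7 + (2.7/1)·1.6 = 20.8 cfs.

Q ≈ 20.8 cfs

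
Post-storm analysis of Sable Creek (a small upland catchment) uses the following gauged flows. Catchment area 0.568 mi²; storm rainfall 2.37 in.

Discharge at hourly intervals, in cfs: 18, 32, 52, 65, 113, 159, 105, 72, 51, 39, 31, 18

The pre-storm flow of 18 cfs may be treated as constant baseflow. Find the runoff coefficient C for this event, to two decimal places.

C ≈ 0.62

ΣQ_DR = 539.0 cfs; V = ΣQ_DR·Δt = 1.940 × 10^6 ft³.
Runoff depth d = V / A = 1.470 in.
C = d / P = 1.470 / 2.37 = 0.62.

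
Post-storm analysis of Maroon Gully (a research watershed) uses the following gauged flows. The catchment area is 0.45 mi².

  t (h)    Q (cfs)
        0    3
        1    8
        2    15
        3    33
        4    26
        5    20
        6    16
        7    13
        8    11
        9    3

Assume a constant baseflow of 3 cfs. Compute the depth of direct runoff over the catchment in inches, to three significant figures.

d ≈ 0.406 in

Direct runoff: 0.0, 5.0, 12.0, 30.0, 23.0, 17.0, 13.0, 10.0, 8.0, 0.0 cfs; ΣQ_DR = 118.0 cfs.
V = ΣQ_DR · Δt = 118.0 × 3600 s = 4.248 × 10^5 ft³.
Over A = 0.45 mi², depth = V / A = 0.406 in.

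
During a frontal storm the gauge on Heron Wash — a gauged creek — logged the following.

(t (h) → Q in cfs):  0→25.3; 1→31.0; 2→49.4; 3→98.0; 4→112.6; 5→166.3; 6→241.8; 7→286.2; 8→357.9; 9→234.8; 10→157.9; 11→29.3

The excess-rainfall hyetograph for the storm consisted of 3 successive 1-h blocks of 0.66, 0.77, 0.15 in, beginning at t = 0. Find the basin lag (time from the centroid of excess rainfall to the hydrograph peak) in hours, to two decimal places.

Centroid of excess rainfall: t_c = Σ P_i·t̄_i / ΣP_i = 1.1772 h (block centres at 0.5, 1.5, 2.5 h).
Hydrograph peak occurs at t = 8 h, so basin lag t_L = 8 − 1.1772 = 6.82 h.

t_L ≈ 6.82 h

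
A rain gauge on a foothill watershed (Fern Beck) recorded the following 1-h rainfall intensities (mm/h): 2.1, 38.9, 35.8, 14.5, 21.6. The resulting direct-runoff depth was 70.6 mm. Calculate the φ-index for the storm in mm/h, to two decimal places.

φ ≈ 10.05 mm/h

Only the 4 blocks with intensity above φ contribute runoff: 38.9, 35.8, 14.5, 21.6 mm/h.
Σ(I−φ)·Δt = d  ⇒  (38.9+35.8+14.5+21.6 − 4φ)·1 = 70.6
φ = (110.8 − 70.6/1) / 4 = 10.05 mm/h.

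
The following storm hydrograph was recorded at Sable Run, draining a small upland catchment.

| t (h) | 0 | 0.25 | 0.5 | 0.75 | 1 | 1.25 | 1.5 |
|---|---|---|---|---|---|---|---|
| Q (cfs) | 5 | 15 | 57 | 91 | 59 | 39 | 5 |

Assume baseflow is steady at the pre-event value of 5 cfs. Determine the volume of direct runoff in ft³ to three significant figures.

Direct-runoff ordinates (Q − Q_b): 0.0, 10.0, 52.0, 86.0, 54.0, 34.0, 0.0 cfs.
ΣQ_DR = 236.0 cfs.
With Δt = 0.25 h = 900 s, V = ΣQ_DR · Δt = 236.0 × 900 = 2.12 × 10^5 ft³.

V ≈ 2.12 × 10^5 ft³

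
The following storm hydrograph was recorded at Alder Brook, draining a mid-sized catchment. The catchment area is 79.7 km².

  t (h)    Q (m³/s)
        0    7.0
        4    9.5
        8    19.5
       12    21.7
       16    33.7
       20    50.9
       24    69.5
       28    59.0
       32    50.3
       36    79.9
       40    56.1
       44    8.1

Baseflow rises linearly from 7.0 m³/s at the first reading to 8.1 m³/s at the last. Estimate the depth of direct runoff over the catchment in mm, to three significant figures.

Direct runoff: 0.00, 2.40, 12.30, 14.40, 26.30, 43.40, 61.90, 51.30, 42.50, 72.00, 48.10, 0.00 m³/s; ΣQ_DR = 374.6 m³/s.
V = ΣQ_DR · Δt = 374.6 × 14400 s = 5.394 × 10^6 m³.
Over A = 79.7 km², depth = V / A = 67.7 mm.

d ≈ 67.7 mm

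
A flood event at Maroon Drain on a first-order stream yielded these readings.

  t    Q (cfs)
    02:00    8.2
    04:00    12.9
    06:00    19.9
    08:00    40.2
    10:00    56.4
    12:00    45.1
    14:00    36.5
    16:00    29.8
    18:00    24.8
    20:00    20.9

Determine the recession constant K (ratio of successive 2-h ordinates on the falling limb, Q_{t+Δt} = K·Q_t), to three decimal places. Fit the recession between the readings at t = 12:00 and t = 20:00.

K ≈ 0.825

Using the recession-limb readings at t = 12:00 and t = 20:00: Q falls from 45.1 to 20.9 cfs over 4 intervals.
K = (Q₂/Q₁)^(1/4) = (20.9/45.1)^(1/4) = 0.825.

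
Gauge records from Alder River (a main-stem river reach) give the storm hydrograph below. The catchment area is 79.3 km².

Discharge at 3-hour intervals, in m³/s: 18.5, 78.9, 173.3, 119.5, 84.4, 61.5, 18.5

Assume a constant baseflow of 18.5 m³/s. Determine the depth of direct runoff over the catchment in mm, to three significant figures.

Direct runoff: 0.0, 60.4, 154.8, 101.0, 65.9, 43.0, 0.0 m³/s; ΣQ_DR = 425.1 m³/s.
V = ΣQ_DR · Δt = 425.1 × 10800 s = 4.591 × 10^6 m³.
Over A = 79.3 km², depth = V / A = 57.9 mm.

d ≈ 57.9 mm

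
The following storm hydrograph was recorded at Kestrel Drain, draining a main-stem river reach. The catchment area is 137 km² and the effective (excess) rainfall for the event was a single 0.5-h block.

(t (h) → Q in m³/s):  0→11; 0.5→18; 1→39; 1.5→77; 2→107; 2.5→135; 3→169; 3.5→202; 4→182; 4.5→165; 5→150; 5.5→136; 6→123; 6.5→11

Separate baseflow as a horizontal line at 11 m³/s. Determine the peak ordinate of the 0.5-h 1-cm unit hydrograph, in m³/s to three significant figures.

U_p ≈ 106 m³/s

Direct runoff: 0.0, 7.0, 28.0, 66.0, 96.0, 124.0, 158.0, 191.0, 171.0, 154.0, 139.0, 125.0, 112.0, 0.0 m³/s; ΣQ_DR = 1371 m³/s, peak = 191.0 m³/s.
Runoff depth d = ΣQ_DR·Δt / A = 1371 × 1800 / (137 km²) = 18.01 mm.
The 1-cm UH is the DRH scaled by (10 mm)/d, so U_p = 191.0 × 10/18.01 = 106 m³/s.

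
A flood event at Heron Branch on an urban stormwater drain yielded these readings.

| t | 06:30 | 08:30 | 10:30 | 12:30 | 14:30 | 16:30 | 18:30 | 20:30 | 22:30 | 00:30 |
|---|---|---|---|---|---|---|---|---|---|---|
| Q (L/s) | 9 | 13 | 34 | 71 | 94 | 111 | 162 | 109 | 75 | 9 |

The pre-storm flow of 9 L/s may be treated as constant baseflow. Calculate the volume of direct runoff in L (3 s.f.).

V ≈ 4.30 × 10^6 L

Direct-runoff ordinates (Q − Q_b): 0.0, 4.0, 25.0, 62.0, 85.0, 102.0, 153.0, 100.0, 66.0, 0.0 L/s.
ΣQ_DR = 597.0 L/s.
With Δt = 2 h = 7200 s, V = ΣQ_DR · Δt = 597.0 × 7200 = 4.30 × 10^6 L.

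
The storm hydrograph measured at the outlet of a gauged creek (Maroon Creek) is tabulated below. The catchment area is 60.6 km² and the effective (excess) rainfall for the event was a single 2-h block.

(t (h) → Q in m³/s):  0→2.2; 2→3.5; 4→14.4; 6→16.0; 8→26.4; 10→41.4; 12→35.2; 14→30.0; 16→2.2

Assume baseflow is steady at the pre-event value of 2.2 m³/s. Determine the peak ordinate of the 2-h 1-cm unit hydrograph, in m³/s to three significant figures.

U_p ≈ 21.8 m³/s

Direct runoff: 0.0, 1.3, 12.2, 13.8, 24.2, 39.2, 33.0, 27.8, 0.0 m³/s; ΣQ_DR = 151.5 m³/s, peak = 39.2 m³/s.
Runoff depth d = ΣQ_DR·Δt / A = 151.5 × 7200 / (60.6 km²) = 18.00 mm.
The 1-cm UH is the DRH scaled by (10 mm)/d, so U_p = 39.2 × 10/18.00 = 21.8 m³/s.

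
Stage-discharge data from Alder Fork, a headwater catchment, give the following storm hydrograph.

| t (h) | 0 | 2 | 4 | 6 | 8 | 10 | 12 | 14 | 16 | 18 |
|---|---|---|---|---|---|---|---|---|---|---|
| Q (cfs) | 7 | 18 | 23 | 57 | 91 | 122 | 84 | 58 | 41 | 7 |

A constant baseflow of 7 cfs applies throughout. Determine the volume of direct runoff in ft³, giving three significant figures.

V ≈ 3.15 × 10^6 ft³

Direct-runoff ordinates (Q − Q_b): 0.0, 11.0, 16.0, 50.0, 84.0, 115.0, 77.0, 51.0, 34.0, 0.0 cfs.
ΣQ_DR = 438.0 cfs.
With Δt = 2 h = 7200 s, V = ΣQ_DR · Δt = 438.0 × 7200 = 3.15 × 10^6 ft³.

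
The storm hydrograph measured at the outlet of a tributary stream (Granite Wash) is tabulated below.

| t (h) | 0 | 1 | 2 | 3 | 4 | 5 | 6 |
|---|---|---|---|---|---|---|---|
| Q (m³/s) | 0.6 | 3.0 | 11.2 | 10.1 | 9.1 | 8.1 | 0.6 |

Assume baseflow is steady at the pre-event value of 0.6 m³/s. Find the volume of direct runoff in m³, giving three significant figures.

Direct-runoff ordinates (Q − Q_b): 0.0, 2.4, 10.6, 9.5, 8.5, 7.5, 0.0 m³/s.
ΣQ_DR = 38.50 m³/s.
With Δt = 1 h = 3600 s, V = ΣQ_DR · Δt = 38.50 × 3600 = 1.39 × 10^5 m³.

V ≈ 1.39 × 10^5 m³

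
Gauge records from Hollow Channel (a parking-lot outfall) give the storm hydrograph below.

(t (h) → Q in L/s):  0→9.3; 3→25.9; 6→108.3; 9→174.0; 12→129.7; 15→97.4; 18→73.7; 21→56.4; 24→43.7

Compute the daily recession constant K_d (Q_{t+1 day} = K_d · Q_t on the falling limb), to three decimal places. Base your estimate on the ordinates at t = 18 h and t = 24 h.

K_d ≈ 0.124

Between t = 18 h and t = 24 h the flow falls from 73.7 to 43.7 L/s over 2×3 h = 6 h.
Per-interval ratio K = (43.7/73.7)^(1/2) = 0.7700; K_d = K^(24/3) = 0.124.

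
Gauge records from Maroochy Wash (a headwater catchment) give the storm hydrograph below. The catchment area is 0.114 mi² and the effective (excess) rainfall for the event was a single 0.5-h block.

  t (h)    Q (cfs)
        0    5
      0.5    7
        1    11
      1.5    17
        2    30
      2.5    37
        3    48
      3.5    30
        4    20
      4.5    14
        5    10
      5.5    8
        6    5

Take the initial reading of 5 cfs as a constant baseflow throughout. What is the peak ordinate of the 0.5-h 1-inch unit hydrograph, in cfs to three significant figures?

U_p ≈ 35.7 cfs

Direct runoff: 0.0, 2.0, 6.0, 12.0, 25.0, 32.0, 43.0, 25.0, 15.0, 9.0, 5.0, 3.0, 0.0 cfs; ΣQ_DR = 177.0 cfs, peak = 43.0 cfs.
Runoff depth d = ΣQ_DR·Δt / A = 177.0 × 1800 / (0.114 mi²) = 1.203 in.
The 1-inch UH is the DRH scaled by (1 in)/d, so U_p = 43.0 × 1/1.203 = 35.7 cfs.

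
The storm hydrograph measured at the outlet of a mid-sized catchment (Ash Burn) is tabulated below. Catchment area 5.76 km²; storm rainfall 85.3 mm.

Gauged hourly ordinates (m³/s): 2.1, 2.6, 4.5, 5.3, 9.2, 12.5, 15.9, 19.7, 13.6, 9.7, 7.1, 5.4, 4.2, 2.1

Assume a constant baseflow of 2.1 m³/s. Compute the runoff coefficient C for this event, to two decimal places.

C ≈ 0.62

ΣQ_DR = 84.50 m³/s; V = ΣQ_DR·Δt = 3.042 × 10^5 m³.
Runoff depth d = V / A = 52.81 mm.
C = d / P = 52.81 / 85.3 = 0.62.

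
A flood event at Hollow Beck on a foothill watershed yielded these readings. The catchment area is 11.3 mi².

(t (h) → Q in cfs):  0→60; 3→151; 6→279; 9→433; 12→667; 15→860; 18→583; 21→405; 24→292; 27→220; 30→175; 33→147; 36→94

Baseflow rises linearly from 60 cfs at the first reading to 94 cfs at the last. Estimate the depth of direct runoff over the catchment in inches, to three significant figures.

d ≈ 1.38 in

Direct runoff: 0.00, 88.17, 213.33, 364.50, 595.67, 785.83, 506.00, 325.17, 209.33, 134.50, 86.67, 55.83, 0.00 cfs; ΣQ_DR = 3365 cfs.
V = ΣQ_DR · Δt = 3365 × 10800 s = 3.634 × 10^7 ft³.
Over A = 11.3 mi², depth = V / A = 1.38 in.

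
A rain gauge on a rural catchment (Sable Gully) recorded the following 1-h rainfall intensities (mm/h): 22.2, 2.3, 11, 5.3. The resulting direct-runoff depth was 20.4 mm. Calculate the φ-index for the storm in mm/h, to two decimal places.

φ ≈ 6.40 mm/h

Only the 2 blocks with intensity above φ contribute runoff: 22.2, 11 mm/h.
Σ(I−φ)·Δt = d  ⇒  (22.2+11 − 2φ)·1 = 20.4
φ = (33.20 − 20.4/1) / 2 = 6.40 mm/h.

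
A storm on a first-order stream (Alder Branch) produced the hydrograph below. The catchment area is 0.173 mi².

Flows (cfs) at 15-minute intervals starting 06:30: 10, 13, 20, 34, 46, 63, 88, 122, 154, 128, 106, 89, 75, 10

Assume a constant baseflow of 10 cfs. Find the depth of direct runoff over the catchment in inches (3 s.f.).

Direct runoff: 0.0, 3.0, 10.0, 24.0, 36.0, 53.0, 78.0, 112.0, 144.0, 118.0, 96.0, 79.0, 65.0, 0.0 cfs; ΣQ_DR = 818.0 cfs.
V = ΣQ_DR · Δt = 818.0 × 900 s = 7.362 × 10^5 ft³.
Over A = 0.173 mi², depth = V / A = 1.83 in.

d ≈ 1.83 in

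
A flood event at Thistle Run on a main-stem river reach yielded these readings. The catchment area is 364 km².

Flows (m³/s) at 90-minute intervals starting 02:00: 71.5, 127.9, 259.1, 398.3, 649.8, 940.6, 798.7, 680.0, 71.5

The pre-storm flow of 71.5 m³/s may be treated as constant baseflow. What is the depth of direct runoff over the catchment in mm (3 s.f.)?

d ≈ 49.8 mm

Direct runoff: 0.0, 56.4, 187.6, 326.8, 578.3, 869.1, 727.2, 608.5, 0.0 m³/s; ΣQ_DR = 3354 m³/s.
V = ΣQ_DR · Δt = 3354 × 5400 s = 1.811 × 10^7 m³.
Over A = 364 km², depth = V / A = 49.8 mm.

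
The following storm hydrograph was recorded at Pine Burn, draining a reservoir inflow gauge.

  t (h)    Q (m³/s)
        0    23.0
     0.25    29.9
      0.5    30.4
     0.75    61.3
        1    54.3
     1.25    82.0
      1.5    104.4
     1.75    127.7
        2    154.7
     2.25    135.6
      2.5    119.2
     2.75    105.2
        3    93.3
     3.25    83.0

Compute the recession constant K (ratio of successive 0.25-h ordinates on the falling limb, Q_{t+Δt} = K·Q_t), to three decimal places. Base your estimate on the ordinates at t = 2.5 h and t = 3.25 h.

Using the recession-limb readings at t = 2.5 h and t = 3.25 h: Q falls from 119.2 to 83.0 m³/s over 3 intervals.
K = (Q₂/Q₁)^(1/3) = (83.0/119.2)^(1/3) = 0.886.

K ≈ 0.886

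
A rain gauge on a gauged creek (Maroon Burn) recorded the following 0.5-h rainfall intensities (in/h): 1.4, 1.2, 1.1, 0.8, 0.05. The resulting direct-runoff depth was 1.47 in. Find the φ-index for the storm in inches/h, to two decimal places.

φ ≈ 0.39 in/h

Only the 4 blocks with intensity above φ contribute runoff: 1.4, 1.2, 1.1, 0.8 in/h.
Σ(I−φ)·Δt = d  ⇒  (1.4+1.2+1.1+0.8 − 4φ)·0.5 = 1.47
φ = (4.500 − 1.47/0.5) / 4 = 0.39 in/h.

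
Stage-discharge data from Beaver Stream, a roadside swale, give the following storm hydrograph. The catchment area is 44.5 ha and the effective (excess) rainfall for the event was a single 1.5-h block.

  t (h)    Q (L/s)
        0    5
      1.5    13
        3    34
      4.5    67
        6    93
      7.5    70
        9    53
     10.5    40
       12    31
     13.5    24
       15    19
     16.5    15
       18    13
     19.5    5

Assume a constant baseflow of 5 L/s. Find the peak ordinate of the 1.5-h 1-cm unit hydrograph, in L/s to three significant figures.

Direct runoff: 0.0, 8.0, 29.0, 62.0, 88.0, 65.0, 48.0, 35.0, 26.0, 19.0, 14.0, 10.0, 8.0, 0.0 L/s; ΣQ_DR = 412.0 L/s, peak = 88.0 L/s.
Runoff depth d = ΣQ_DR·Δt / A = 412.0 × 5400 / (44.5 ha) = 5.000 mm.
The 1-cm UH is the DRH scaled by (10 mm)/d, so U_p = 88.0 × 10/5.000 = 176 L/s.

U_p ≈ 176 L/s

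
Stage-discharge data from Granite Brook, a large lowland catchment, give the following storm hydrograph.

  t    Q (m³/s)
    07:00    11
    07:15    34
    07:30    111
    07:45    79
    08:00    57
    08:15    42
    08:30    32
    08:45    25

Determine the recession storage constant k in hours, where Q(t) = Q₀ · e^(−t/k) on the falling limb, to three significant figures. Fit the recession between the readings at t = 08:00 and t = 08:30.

On the falling limb, Q drops from 57 to 32 m³/s between t = 08:00 and t = 08:30 (Δt = 0.5 h).
k = −Δt / ln(Q₂/Q₁) = −0.5 / ln(32/57) = 0.866 h.

k ≈ 0.866 h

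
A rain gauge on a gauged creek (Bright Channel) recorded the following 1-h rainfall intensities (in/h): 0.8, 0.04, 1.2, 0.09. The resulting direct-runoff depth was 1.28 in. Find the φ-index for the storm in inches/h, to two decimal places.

φ ≈ 0.36 in/h

Only the 2 blocks with intensity above φ contribute runoff: 0.8, 1.2 in/h.
Σ(I−φ)·Δt = d  ⇒  (0.8+1.2 − 2φ)·1 = 1.28
φ = (2.000 − 1.28/1) / 2 = 0.36 in/h.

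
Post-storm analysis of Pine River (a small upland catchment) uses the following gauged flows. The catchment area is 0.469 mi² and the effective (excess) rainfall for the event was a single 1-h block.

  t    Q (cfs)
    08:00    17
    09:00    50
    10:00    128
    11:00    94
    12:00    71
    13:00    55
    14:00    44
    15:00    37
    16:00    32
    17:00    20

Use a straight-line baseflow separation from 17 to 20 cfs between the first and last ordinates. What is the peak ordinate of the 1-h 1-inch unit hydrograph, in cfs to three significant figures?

U_p ≈ 92.0 cfs

Direct runoff: 0.00, 32.67, 110.33, 76.00, 52.67, 36.33, 25.00, 17.67, 12.33, 0.00 cfs; ΣQ_DR = 363.0 cfs, peak = 110.33 cfs.
Runoff depth d = ΣQ_DR·Δt / A = 363.0 × 3600 / (0.469 mi²) = 1.199 in.
The 1-inch UH is the DRH scaled by (1 in)/d, so U_p = 110.33 × 1/1.199 = 92.0 cfs.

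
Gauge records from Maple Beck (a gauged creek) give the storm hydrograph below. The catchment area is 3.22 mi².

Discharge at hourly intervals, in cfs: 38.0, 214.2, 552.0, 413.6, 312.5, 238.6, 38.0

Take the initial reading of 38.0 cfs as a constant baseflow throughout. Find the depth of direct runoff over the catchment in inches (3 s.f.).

Direct runoff: 0.0, 176.2, 514.0, 375.6, 274.5, 200.6, 0.0 cfs; ΣQ_DR = 1541 cfs.
V = ΣQ_DR · Δt = 1541 × 3600 s = 5.547 × 10^6 ft³.
Over A = 3.22 mi², depth = V / A = 0.742 in.

d ≈ 0.742 in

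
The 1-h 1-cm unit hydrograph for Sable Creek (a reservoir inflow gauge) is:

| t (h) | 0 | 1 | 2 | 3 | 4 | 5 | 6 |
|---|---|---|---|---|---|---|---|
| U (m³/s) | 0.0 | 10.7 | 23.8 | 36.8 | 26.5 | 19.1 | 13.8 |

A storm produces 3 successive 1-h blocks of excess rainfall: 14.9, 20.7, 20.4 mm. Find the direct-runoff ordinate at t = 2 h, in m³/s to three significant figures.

By discrete convolution, Q_j = Σ (P_i / 10 mm) · U_{j−i}.
At t = 2 h (j=2): Q = (14.9/10)·23.8 + (20.7/10)·10.7 + (20.4/10)·0.0 = 57.6 m³/s.

Q ≈ 57.6 m³/s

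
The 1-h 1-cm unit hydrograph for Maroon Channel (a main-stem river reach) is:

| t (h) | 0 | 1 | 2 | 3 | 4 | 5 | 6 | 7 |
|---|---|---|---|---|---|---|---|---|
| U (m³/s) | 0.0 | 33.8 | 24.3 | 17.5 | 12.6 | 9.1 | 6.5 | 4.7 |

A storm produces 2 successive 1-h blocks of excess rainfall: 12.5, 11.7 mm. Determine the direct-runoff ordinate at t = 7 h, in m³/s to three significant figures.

By discrete convolution, Q_j = Σ (P_i / 10 mm) · U_{j−i}.
At t = 7 h (j=7): Q = (12.5/10)·4.7 + (11.7/10)·6.5 = 13.5 m³/s.

Q ≈ 13.5 m³/s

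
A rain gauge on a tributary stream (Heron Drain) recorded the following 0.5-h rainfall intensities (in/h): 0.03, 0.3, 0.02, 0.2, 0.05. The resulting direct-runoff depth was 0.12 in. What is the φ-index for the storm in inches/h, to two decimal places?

Only the 2 blocks with intensity above φ contribute runoff: 0.3, 0.2 in/h.
Σ(I−φ)·Δt = d  ⇒  (0.3+0.2 − 2φ)·0.5 = 0.12
φ = (0.5000 − 0.12/0.5) / 2 = 0.13 in/h.

φ ≈ 0.13 in/h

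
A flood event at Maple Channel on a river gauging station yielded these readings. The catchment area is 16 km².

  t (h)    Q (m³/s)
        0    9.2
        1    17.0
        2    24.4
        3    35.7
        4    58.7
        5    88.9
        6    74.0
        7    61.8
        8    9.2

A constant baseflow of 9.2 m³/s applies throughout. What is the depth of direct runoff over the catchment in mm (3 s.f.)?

Direct runoff: 0.0, 7.8, 15.2, 26.5, 49.5, 79.7, 64.8, 52.6, 0.0 m³/s; ΣQ_DR = 296.1 m³/s.
V = ΣQ_DR · Δt = 296.1 × 3600 s = 1.066 × 10^6 m³.
Over A = 16 km², depth = V / A = 66.6 mm.

d ≈ 66.6 mm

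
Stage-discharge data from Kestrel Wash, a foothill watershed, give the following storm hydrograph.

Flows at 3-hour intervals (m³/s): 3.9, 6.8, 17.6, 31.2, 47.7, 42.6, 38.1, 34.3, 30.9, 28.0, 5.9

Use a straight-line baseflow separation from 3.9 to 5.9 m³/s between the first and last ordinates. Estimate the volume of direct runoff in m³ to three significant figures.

Direct-runoff ordinates (Q − Q_b): 0.00, 2.70, 13.30, 26.70, 43.00, 37.70, 33.00, 29.00, 25.40, 22.30, 0.00 m³/s.
ΣQ_DR = 233.1 m³/s.
With Δt = 3 h = 10800 s, V = ΣQ_DR · Δt = 233.1 × 10800 = 2.52 × 10^6 m³.

V ≈ 2.52 × 10^6 m³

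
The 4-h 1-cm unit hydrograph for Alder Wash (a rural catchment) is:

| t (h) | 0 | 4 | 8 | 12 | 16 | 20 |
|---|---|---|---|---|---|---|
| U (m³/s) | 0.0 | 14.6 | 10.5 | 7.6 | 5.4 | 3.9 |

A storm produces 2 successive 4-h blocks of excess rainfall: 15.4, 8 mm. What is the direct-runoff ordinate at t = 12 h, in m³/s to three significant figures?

By discrete convolution, Q_j = Σ (P_i / 10 mm) · U_{j−i}.
At t = 12 h (j=3): Q = (15.4/10)·7.6 + (8/10)·10.5 = 20.1 m³/s.

Q ≈ 20.1 m³/s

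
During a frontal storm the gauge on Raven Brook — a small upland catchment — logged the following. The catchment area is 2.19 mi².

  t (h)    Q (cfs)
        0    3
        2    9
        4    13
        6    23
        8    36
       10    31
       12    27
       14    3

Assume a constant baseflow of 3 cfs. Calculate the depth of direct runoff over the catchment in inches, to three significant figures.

d ≈ 0.171 in

Direct runoff: 0.0, 6.0, 10.0, 20.0, 33.0, 28.0, 24.0, 0.0 cfs; ΣQ_DR = 121.0 cfs.
V = ΣQ_DR · Δt = 121.0 × 7200 s = 8.712 × 10^5 ft³.
Over A = 2.19 mi², depth = V / A = 0.171 in.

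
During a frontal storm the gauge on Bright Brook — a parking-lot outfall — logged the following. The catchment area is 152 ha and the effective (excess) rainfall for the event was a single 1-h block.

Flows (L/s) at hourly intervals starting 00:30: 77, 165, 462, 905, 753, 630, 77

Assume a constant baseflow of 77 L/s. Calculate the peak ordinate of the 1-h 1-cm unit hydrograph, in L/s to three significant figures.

Direct runoff: 0.0, 88.0, 385.0, 828.0, 676.0, 553.0, 0.0 L/s; ΣQ_DR = 2530 L/s, peak = 828.0 L/s.
Runoff depth d = ΣQ_DR·Δt / A = 2530 × 3600 / (152 ha) = 5.992 mm.
The 1-cm UH is the DRH scaled by (10 mm)/d, so U_p = 828.0 × 10/5.992 = 1380 L/s.

U_p ≈ 1380 L/s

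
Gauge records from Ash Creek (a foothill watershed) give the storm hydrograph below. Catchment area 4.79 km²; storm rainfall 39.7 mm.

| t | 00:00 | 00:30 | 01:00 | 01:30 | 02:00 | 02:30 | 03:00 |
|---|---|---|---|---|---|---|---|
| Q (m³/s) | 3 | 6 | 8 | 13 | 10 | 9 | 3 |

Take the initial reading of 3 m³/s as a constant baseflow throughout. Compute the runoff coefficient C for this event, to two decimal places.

ΣQ_DR = 31.00 m³/s; V = ΣQ_DR·Δt = 55800 m³.
Runoff depth d = V / A = 11.65 mm.
C = d / P = 11.65 / 39.7 = 0.29.

C ≈ 0.29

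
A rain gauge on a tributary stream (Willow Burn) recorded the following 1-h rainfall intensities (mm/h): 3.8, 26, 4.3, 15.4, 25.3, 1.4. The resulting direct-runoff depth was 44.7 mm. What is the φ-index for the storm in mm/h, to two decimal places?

Only the 3 blocks with intensity above φ contribute runoff: 26, 15.4, 25.3 mm/h.
Σ(I−φ)·Δt = d  ⇒  (26+15.4+25.3 − 3φ)·1 = 44.7
φ = (66.70 − 44.7/1) / 3 = 7.33 mm/h.

φ ≈ 7.33 mm/h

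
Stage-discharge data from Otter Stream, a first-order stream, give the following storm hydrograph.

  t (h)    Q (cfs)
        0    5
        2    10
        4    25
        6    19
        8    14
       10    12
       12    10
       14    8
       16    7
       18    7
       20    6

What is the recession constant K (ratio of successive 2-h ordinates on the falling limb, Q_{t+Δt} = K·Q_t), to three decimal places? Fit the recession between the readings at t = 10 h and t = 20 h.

K ≈ 0.871

Using the recession-limb readings at t = 10 h and t = 20 h: Q falls from 12 to 6 cfs over 5 intervals.
K = (Q₂/Q₁)^(1/5) = (6/12)^(1/5) = 0.871.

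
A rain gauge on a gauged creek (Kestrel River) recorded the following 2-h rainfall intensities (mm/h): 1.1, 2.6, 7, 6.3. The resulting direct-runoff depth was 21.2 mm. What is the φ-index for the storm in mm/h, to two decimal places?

Only the 3 blocks with intensity above φ contribute runoff: 2.6, 7, 6.3 mm/h.
Σ(I−φ)·Δt = d  ⇒  (2.6+7+6.3 − 3φ)·2 = 21.2
φ = (15.90 − 21.2/2) / 3 = 1.77 mm/h.

φ ≈ 1.77 mm/h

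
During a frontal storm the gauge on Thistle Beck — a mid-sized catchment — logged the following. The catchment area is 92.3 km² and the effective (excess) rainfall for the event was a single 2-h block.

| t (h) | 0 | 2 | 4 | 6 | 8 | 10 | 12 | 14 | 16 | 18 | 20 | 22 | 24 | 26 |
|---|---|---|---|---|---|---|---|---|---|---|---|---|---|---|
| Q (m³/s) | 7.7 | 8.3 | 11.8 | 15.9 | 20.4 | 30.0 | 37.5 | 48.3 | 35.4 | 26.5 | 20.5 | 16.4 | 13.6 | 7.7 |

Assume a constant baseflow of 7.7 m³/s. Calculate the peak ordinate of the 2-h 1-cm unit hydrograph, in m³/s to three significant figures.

U_p ≈ 27.1 m³/s

Direct runoff: 0.0, 0.6, 4.1, 8.2, 12.7, 22.3, 29.8, 40.6, 27.7, 18.8, 12.8, 8.7, 5.9, 0.0 m³/s; ΣQ_DR = 192.2 m³/s, peak = 40.6 m³/s.
Runoff depth d = ΣQ_DR·Δt / A = 192.2 × 7200 / (92.3 km²) = 14.99 mm.
The 1-cm UH is the DRH scaled by (10 mm)/d, so U_p = 40.6 × 10/14.99 = 27.1 m³/s.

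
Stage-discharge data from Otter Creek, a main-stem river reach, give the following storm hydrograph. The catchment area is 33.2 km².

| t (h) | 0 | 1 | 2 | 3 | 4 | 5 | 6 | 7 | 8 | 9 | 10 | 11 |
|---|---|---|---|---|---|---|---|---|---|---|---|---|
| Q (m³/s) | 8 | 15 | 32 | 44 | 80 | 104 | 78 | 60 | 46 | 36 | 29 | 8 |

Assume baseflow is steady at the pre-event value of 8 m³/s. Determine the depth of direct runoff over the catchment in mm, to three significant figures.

Direct runoff: 0.0, 7.0, 24.0, 36.0, 72.0, 96.0, 70.0, 52.0, 38.0, 28.0, 21.0, 0.0 m³/s; ΣQ_DR = 444.0 m³/s.
V = ΣQ_DR · Δt = 444.0 × 3600 s = 1.598 × 10^6 m³.
Over A = 33.2 km², depth = V / A = 48.1 mm.

d ≈ 48.1 mm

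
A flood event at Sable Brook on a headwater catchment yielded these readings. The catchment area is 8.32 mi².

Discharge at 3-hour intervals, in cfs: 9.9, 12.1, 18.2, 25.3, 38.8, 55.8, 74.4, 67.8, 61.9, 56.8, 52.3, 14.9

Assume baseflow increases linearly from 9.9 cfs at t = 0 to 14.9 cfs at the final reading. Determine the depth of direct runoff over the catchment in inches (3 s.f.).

Direct runoff: 0.00, 1.75, 7.39, 14.04, 27.08, 43.63, 61.77, 54.72, 48.36, 42.81, 37.85, 0.00 cfs; ΣQ_DR = 339.4 cfs.
V = ΣQ_DR · Δt = 339.4 × 10800 s = 3.666 × 10^6 ft³.
Over A = 8.32 mi², depth = V / A = 0.190 in.

d ≈ 0.190 in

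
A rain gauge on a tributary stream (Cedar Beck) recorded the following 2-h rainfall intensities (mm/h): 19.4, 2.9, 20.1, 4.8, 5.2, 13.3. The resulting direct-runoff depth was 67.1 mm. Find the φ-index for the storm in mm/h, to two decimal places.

Only the 3 blocks with intensity above φ contribute runoff: 19.4, 20.1, 13.3 mm/h.
Σ(I−φ)·Δt = d  ⇒  (19.4+20.1+13.3 − 3φ)·2 = 67.1
φ = (52.80 − 67.1/2) / 3 = 6.42 mm/h.

φ ≈ 6.42 mm/h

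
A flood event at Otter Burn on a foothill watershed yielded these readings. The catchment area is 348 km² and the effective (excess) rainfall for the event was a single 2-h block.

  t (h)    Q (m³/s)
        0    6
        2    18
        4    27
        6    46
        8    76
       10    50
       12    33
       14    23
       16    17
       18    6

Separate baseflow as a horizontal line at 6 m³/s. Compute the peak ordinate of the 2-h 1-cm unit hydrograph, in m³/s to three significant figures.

Direct runoff: 0.0, 12.0, 21.0, 40.0, 70.0, 44.0, 27.0, 17.0, 11.0, 0.0 m³/s; ΣQ_DR = 242.0 m³/s, peak = 70.0 m³/s.
Runoff depth d = ΣQ_DR·Δt / A = 242.0 × 7200 / (348 km²) = 5.007 mm.
The 1-cm UH is the DRH scaled by (10 mm)/d, so U_p = 70.0 × 10/5.007 = 140 m³/s.

U_p ≈ 140 m³/s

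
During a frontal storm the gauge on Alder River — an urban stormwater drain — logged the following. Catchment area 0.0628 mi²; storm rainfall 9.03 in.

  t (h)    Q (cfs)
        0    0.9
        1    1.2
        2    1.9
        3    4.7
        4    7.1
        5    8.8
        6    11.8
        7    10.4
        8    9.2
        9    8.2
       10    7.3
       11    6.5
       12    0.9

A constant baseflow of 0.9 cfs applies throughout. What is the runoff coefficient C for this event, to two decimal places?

C ≈ 0.18

ΣQ_DR = 67.20 cfs; V = ΣQ_DR·Δt = 2.419 × 10^5 ft³.
Runoff depth d = V / A = 1.658 in.
C = d / P = 1.658 / 9.03 = 0.18.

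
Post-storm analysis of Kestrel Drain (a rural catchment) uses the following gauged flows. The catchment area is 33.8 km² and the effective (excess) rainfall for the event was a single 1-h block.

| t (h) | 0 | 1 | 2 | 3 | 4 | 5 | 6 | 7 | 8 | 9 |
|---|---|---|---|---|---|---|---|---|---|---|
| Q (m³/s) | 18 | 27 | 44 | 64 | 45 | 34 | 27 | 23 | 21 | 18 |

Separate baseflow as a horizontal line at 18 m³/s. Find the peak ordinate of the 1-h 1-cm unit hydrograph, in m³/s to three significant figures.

U_p ≈ 30.6 m³/s

Direct runoff: 0.0, 9.0, 26.0, 46.0, 27.0, 16.0, 9.0, 5.0, 3.0, 0.0 m³/s; ΣQ_DR = 141.0 m³/s, peak = 46.0 m³/s.
Runoff depth d = ΣQ_DR·Δt / A = 141.0 × 3600 / (33.8 km²) = 15.02 mm.
The 1-cm UH is the DRH scaled by (10 mm)/d, so U_p = 46.0 × 10/15.02 = 30.6 m³/s.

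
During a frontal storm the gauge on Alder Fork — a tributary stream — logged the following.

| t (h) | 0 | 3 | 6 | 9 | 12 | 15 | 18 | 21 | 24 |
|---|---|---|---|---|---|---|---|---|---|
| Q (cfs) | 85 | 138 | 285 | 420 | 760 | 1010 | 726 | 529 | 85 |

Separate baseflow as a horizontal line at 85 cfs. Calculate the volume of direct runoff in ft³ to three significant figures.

Direct-runoff ordinates (Q − Q_b): 0.0, 53.0, 200.0, 335.0, 675.0, 925.0, 641.0, 444.0, 0.0 cfs.
ΣQ_DR = 3273 cfs.
With Δt = 3 h = 10800 s, V = ΣQ_DR · Δt = 3273 × 10800 = 3.53 × 10^7 ft³.

V ≈ 3.53 × 10^7 ft³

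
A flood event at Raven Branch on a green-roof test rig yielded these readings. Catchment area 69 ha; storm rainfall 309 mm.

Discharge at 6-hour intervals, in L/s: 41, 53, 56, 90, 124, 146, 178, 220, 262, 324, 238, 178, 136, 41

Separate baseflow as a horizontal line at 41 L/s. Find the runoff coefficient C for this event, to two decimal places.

ΣQ_DR = 1513 L/s; V = ΣQ_DR·Δt = 3.268 × 10^7 L.
Runoff depth d = V / A = 47.36 mm.
C = d / P = 47.36 / 309 = 0.15.

C ≈ 0.15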